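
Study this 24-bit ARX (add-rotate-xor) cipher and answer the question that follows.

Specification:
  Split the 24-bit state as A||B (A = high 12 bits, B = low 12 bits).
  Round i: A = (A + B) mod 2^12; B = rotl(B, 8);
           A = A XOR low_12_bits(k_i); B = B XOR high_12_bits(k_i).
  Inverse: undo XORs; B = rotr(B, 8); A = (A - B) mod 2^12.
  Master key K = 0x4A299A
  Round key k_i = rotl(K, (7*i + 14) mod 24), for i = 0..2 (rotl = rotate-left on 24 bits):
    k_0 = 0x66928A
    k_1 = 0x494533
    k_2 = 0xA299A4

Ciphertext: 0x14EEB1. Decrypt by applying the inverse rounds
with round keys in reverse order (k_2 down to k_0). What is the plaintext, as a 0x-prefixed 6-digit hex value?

0x57B647

s_0 = ciphertext = 0x14EEB1
s_1 = InvRound(s_0, k_2) = 0xF66984
s_2 = InvRound(s_1, k_1) = 0x94810D
s_3 = InvRound(s_2, k_0) = 0x57B647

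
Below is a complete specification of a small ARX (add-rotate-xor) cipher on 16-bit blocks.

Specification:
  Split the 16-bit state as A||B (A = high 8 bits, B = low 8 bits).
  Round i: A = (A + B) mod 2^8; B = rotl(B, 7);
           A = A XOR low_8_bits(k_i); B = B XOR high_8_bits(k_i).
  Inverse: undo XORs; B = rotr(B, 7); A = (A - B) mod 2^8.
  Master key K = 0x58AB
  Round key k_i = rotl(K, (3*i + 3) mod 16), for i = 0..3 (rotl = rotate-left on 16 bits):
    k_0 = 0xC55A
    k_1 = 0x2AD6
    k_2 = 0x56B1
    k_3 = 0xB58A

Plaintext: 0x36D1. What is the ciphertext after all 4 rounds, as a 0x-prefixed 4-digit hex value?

0x3BB1

s_0 = plaintext = 0x36D1
s_1 = Round(s_0, k_0) = 0x5D2D
s_2 = Round(s_1, k_1) = 0x5CBC
s_3 = Round(s_2, k_2) = 0xA908
s_4 = Round(s_3, k_3) = 0x3BB1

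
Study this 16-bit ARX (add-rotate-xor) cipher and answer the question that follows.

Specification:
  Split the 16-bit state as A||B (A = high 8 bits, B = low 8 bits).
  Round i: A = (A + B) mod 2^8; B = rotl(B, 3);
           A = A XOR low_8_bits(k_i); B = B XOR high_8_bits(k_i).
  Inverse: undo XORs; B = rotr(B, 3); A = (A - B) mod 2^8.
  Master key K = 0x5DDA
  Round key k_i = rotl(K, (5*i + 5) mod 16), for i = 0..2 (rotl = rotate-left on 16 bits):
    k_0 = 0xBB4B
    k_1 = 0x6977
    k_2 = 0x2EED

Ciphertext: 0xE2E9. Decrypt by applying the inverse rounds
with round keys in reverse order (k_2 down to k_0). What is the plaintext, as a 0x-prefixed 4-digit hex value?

0x3431

s_0 = ciphertext = 0xE2E9
s_1 = InvRound(s_0, k_2) = 0x17F8
s_2 = InvRound(s_1, k_1) = 0x2E32
s_3 = InvRound(s_2, k_0) = 0x3431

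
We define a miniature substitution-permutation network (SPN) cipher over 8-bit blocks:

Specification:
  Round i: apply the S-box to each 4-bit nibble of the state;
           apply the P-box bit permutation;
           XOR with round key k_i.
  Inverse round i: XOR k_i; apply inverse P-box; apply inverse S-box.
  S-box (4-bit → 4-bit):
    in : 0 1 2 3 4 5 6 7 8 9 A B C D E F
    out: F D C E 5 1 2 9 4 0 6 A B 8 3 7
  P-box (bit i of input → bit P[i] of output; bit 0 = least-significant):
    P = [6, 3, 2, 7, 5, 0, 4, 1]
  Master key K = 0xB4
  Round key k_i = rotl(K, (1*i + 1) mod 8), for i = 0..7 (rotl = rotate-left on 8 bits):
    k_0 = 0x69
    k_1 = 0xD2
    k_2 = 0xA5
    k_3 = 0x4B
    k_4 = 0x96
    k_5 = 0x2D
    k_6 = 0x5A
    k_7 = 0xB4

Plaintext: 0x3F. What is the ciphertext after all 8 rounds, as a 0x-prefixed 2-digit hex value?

s_0 = plaintext = 0x3F
s_1 = Round(s_0, k_0) = 0x36
s_2 = Round(s_1, k_1) = 0xC9
s_3 = Round(s_2, k_2) = 0x86
s_4 = Round(s_3, k_3) = 0x53
s_5 = Round(s_4, k_4) = 0x3A
s_6 = Round(s_5, k_5) = 0x32
s_7 = Round(s_6, k_6) = 0xCD
s_8 = Round(s_7, k_7) = 0x17

0x17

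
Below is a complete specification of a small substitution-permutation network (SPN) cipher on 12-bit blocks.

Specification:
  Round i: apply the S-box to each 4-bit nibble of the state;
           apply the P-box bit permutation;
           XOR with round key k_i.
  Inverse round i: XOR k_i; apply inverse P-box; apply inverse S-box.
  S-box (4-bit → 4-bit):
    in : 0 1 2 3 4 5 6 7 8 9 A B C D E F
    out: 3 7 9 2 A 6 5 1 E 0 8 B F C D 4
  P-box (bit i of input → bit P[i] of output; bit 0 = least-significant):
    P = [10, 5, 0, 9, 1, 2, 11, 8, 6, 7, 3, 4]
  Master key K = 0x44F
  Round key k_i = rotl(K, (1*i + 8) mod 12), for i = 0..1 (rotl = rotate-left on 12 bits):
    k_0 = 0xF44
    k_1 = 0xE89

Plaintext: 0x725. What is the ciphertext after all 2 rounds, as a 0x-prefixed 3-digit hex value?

s_0 = plaintext = 0x725
s_1 = Round(s_0, k_0) = 0xE27
s_2 = Round(s_1, k_1) = 0xBD3

0xBD3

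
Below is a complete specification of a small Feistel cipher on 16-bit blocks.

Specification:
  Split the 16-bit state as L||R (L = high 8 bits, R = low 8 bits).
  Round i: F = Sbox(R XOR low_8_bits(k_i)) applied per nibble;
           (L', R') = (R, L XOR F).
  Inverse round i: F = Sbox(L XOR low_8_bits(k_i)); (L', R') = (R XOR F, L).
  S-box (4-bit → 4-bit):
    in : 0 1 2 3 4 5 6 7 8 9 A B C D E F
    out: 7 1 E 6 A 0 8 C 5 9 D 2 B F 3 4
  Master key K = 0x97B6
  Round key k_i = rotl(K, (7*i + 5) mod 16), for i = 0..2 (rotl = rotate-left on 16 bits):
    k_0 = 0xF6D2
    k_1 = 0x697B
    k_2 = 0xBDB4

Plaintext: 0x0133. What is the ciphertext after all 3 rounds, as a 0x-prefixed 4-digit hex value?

s_0 = plaintext = 0x0133
s_1 = Round(s_0, k_0) = 0x3330
s_2 = Round(s_1, k_1) = 0x3091
s_3 = Round(s_2, k_2) = 0x91D0

0x91D0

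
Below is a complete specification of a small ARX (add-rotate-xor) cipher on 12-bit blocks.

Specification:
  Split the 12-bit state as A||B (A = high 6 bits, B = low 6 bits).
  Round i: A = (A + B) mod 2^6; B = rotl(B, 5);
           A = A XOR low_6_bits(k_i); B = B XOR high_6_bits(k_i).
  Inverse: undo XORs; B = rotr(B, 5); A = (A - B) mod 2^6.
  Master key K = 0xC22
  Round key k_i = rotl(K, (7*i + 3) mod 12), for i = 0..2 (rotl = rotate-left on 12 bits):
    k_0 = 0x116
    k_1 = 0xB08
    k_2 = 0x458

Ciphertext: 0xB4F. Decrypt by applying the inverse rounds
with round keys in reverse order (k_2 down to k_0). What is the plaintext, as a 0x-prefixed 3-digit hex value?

s_0 = ciphertext = 0xB4F
s_1 = InvRound(s_0, k_2) = 0xE7C
s_2 = InvRound(s_1, k_1) = 0x460
s_3 = InvRound(s_2, k_0) = 0xF89

0xF89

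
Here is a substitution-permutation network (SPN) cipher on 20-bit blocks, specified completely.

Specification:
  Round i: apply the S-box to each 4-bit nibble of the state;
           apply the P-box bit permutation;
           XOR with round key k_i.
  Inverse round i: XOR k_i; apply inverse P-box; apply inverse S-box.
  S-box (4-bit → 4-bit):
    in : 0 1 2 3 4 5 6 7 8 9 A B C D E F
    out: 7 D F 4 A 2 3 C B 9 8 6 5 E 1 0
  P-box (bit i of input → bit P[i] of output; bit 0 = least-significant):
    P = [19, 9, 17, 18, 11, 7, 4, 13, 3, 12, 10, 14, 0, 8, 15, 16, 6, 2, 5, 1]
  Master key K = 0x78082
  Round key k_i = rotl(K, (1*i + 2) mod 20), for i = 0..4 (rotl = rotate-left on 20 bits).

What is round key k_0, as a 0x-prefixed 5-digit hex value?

0xE0209

K = 0x78082
k_0 = rotl(K, (1*0+2) mod 20) = rotl(K, 2) = 0xE0209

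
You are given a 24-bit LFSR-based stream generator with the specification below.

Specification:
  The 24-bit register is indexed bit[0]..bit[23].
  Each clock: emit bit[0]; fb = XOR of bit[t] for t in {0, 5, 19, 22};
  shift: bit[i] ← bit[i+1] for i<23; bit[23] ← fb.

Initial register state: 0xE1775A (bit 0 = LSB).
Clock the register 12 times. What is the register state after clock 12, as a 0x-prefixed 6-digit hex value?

0x1D3E17

reg_0 = 0xE1775A
clock 1: out=0, reg = 0xF0BBAD
clock 2: out=1, reg = 0xF85DD6
clock 3: out=0, reg = 0x7C2EEB
clock 4: out=1, reg = 0x3E1775
clock 5: out=1, reg = 0x9F0BBA
clock 6: out=0, reg = 0x4F85DD
clock 7: out=1, reg = 0xA7C2EE
clock 8: out=0, reg = 0xD3E177
clock 9: out=1, reg = 0xE9F0BB
clock 10: out=1, reg = 0x74F85D
clock 11: out=1, reg = 0x3A7C2E
clock 12: out=0, reg = 0x1D3E17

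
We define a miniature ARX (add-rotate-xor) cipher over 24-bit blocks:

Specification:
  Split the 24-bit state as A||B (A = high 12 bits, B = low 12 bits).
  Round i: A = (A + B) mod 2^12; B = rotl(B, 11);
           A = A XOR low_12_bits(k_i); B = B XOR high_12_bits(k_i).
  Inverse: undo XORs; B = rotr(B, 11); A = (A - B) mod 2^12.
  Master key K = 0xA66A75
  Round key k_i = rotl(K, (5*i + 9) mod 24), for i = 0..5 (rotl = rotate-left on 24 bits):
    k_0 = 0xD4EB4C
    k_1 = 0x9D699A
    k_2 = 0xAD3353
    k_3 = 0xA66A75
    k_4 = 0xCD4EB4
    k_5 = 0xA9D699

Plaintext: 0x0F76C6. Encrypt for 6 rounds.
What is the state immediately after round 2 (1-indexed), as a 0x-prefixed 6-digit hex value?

0x2846C0

s_0 = plaintext = 0x0F76C6
s_1 = Round(s_0, k_0) = 0xCF1E2D
s_2 = Round(s_1, k_1) = 0x2846C0
s_3 = Round(s_2, k_2) = 0xA179B3
s_4 = Round(s_3, k_3) = 0x9BF6BF
s_5 = Round(s_4, k_4) = 0xECA78B
s_6 = Round(s_5, k_5) = 0x0CC158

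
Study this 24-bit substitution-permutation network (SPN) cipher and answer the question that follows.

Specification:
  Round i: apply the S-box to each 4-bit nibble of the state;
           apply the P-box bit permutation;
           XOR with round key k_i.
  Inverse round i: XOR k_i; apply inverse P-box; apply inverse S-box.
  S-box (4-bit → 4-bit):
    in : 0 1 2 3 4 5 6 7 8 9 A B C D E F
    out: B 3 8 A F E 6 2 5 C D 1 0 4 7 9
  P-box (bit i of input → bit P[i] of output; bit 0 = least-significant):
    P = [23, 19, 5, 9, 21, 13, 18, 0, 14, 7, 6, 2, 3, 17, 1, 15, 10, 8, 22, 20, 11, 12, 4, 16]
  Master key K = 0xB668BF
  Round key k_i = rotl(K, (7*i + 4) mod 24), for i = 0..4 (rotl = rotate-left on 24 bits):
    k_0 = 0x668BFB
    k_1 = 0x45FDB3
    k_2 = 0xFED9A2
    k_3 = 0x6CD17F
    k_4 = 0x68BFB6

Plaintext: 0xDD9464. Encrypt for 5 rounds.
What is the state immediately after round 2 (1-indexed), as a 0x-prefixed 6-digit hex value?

0x36D1C4

s_0 = plaintext = 0xDD9464
s_1 = Round(s_0, k_0) = 0xAA690D
s_2 = Round(s_1, k_1) = 0x36D1C4
s_3 = Round(s_2, k_2) = 0x378A00
s_4 = Round(s_3, k_3) = 0xC5A230
s_5 = Round(s_4, k_4) = 0xB01CB9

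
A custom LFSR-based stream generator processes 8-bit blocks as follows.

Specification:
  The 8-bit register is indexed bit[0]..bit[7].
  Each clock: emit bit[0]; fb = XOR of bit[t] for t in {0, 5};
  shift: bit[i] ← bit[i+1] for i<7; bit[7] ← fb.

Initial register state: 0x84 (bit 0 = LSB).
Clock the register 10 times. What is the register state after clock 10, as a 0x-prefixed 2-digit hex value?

reg_0 = 0x84
clock 1: out=0, reg = 0x42
clock 2: out=0, reg = 0x21
clock 3: out=1, reg = 0x10
clock 4: out=0, reg = 0x08
clock 5: out=0, reg = 0x04
clock 6: out=0, reg = 0x02
clock 7: out=0, reg = 0x01
clock 8: out=1, reg = 0x80
clock 9: out=0, reg = 0x40
clock 10: out=0, reg = 0x20

0x20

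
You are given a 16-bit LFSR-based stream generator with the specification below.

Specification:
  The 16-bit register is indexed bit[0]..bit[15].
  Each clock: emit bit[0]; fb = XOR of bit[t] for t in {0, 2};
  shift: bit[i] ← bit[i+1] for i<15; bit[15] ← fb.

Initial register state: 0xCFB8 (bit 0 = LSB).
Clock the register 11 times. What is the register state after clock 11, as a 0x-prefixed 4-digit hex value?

0x8AD9

reg_0 = 0xCFB8
clock 1: out=0, reg = 0x67DC
clock 2: out=0, reg = 0xB3EE
clock 3: out=0, reg = 0xD9F7
clock 4: out=1, reg = 0x6CFB
clock 5: out=1, reg = 0xB67D
clock 6: out=1, reg = 0x5B3E
clock 7: out=0, reg = 0xAD9F
clock 8: out=1, reg = 0x56CF
clock 9: out=1, reg = 0x2B67
clock 10: out=1, reg = 0x15B3
clock 11: out=1, reg = 0x8AD9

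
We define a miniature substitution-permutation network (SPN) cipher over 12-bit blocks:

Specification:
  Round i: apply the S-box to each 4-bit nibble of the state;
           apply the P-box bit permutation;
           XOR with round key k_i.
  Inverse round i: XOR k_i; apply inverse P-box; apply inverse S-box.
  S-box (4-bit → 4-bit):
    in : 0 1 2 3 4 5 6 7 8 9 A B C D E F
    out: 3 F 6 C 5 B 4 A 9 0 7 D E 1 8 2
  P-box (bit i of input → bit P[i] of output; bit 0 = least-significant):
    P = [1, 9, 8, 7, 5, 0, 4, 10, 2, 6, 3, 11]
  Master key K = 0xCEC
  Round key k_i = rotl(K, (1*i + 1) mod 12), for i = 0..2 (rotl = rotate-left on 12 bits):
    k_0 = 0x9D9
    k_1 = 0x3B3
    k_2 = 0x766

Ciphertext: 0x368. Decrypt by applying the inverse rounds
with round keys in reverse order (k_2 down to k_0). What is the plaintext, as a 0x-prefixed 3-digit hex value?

0xF01

s_0 = ciphertext = 0x368
s_1 = InvRound(s_0, k_2) = 0x4ED
s_2 = InvRound(s_1, k_1) = 0xA3A
s_3 = InvRound(s_2, k_0) = 0xF01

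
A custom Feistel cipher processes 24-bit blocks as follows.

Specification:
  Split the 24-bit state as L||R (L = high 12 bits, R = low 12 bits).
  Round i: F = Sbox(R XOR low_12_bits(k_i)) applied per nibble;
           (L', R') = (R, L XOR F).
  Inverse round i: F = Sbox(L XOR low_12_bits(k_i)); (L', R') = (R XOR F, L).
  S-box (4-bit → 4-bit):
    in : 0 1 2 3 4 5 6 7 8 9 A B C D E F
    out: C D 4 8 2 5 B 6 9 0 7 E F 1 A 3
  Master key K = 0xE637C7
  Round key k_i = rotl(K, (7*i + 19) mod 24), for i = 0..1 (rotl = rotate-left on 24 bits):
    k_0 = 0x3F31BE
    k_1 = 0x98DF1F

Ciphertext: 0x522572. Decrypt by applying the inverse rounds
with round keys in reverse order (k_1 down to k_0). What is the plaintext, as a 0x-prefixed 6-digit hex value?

s_0 = ciphertext = 0x522572
s_1 = InvRound(s_0, k_1) = 0x2F3522
s_2 = InvRound(s_1, k_0) = 0xD032F3

0xD032F3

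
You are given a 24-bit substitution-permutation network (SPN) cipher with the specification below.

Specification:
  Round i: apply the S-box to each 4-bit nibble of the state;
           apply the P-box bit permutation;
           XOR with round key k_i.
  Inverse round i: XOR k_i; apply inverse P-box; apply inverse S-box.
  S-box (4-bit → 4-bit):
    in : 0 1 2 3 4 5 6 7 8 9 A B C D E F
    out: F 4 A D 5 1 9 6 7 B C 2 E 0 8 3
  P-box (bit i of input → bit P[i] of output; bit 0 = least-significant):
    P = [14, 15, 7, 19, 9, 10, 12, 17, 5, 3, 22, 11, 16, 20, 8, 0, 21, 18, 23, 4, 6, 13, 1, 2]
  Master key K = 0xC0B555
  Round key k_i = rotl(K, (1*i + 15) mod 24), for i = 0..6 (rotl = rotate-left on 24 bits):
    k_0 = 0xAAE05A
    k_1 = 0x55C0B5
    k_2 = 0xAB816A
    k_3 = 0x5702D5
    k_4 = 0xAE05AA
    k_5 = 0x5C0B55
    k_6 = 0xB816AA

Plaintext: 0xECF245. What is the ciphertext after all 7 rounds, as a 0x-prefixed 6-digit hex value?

s_0 = plaintext = 0xECF245
s_1 = Round(s_0, k_0) = 0x3FBA46
s_2 = Round(s_1, k_1) = 0x299AF3
s_3 = Round(s_2, k_2) = 0xD6EFFF
s_4 = Round(s_3, k_3) = 0x77C4EC
s_5 = Round(s_4, k_4) = 0x70A409
s_6 = Round(s_5, k_5) = 0xB2FC66
s_7 = Round(s_6, k_6) = 0xE77CB2

0xE77CB2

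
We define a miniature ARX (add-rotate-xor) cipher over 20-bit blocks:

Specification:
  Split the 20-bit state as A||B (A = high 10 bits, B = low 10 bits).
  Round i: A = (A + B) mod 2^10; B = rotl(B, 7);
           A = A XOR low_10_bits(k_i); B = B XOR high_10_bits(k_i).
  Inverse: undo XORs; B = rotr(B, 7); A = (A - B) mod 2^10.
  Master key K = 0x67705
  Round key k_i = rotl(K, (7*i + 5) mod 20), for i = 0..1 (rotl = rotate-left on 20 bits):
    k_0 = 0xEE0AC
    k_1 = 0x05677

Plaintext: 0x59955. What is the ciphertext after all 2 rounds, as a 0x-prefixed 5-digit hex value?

s_0 = plaintext = 0x59955
s_1 = Round(s_0, k_0) = 0x85D12
s_2 = Round(s_1, k_1) = 0x57937

0x57937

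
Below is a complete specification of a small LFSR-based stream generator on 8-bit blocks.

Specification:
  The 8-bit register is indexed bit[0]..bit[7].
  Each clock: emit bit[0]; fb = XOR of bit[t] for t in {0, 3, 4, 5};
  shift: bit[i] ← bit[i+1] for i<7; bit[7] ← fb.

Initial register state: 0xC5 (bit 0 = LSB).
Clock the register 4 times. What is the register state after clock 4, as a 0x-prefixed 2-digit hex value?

0xFC

reg_0 = 0xC5
clock 1: out=1, reg = 0xE2
clock 2: out=0, reg = 0xF1
clock 3: out=1, reg = 0xF8
clock 4: out=0, reg = 0xFC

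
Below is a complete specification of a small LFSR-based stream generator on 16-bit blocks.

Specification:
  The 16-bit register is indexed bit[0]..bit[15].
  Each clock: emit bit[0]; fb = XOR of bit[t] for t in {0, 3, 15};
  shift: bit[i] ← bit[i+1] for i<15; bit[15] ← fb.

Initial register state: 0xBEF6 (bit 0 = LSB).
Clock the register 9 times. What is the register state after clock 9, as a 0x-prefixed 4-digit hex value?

reg_0 = 0xBEF6
clock 1: out=0, reg = 0xDF7B
clock 2: out=1, reg = 0xEFBD
clock 3: out=1, reg = 0xF7DE
clock 4: out=0, reg = 0x7BEF
clock 5: out=1, reg = 0x3DF7
clock 6: out=1, reg = 0x9EFB
clock 7: out=1, reg = 0xCF7D
clock 8: out=1, reg = 0xE7BE
clock 9: out=0, reg = 0x73DF

0x73DF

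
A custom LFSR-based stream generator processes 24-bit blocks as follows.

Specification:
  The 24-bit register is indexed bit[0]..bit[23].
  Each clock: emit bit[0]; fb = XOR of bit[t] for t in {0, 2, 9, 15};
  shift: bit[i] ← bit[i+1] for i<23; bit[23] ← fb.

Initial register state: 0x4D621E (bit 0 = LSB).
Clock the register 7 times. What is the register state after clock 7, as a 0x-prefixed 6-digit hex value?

0x649AC4

reg_0 = 0x4D621E
clock 1: out=0, reg = 0x26B10F
clock 2: out=1, reg = 0x935887
clock 3: out=1, reg = 0x49AC43
clock 4: out=1, reg = 0x24D621
clock 5: out=1, reg = 0x926B10
clock 6: out=0, reg = 0xC93588
clock 7: out=0, reg = 0x649AC4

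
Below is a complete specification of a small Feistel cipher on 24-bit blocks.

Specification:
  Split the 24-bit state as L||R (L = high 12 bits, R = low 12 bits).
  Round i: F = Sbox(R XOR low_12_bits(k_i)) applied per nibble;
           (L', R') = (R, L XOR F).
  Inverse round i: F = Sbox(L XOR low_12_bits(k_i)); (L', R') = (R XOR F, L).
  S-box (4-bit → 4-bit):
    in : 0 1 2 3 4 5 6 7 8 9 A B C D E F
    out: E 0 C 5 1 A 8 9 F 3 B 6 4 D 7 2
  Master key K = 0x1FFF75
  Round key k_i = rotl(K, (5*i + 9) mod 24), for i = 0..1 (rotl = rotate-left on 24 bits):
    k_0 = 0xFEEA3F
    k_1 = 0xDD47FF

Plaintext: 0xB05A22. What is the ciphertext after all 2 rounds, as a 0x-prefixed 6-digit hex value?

0x50860B

s_0 = plaintext = 0xB05A22
s_1 = Round(s_0, k_0) = 0xA22508
s_2 = Round(s_1, k_1) = 0x50860B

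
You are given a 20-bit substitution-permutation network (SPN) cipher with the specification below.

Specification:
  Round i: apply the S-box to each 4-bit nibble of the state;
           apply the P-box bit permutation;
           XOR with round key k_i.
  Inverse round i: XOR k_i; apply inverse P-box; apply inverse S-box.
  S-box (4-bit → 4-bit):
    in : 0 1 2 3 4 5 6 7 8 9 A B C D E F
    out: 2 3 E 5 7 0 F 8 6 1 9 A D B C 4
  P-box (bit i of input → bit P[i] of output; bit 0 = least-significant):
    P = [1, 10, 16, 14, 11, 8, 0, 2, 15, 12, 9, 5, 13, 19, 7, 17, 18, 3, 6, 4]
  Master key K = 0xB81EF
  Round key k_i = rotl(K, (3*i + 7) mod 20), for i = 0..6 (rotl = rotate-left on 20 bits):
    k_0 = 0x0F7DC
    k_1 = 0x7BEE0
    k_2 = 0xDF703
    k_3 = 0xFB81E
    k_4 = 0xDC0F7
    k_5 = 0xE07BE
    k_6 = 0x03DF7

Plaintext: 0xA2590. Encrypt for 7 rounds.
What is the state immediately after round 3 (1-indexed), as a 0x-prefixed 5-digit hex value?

0xAFEF9

s_0 = plaintext = 0xA2590
s_1 = Round(s_0, k_0) = 0xEFB4C
s_2 = Round(s_1, k_1) = 0x6E713
s_3 = Round(s_2, k_2) = 0xAFEF9
s_4 = Round(s_3, k_3) = 0xBBAAD
s_5 = Round(s_4, k_4) = 0x70CC9
s_6 = Round(s_5, k_5) = 0x68D89
s_7 = Round(s_6, k_6) = 0xCAC0C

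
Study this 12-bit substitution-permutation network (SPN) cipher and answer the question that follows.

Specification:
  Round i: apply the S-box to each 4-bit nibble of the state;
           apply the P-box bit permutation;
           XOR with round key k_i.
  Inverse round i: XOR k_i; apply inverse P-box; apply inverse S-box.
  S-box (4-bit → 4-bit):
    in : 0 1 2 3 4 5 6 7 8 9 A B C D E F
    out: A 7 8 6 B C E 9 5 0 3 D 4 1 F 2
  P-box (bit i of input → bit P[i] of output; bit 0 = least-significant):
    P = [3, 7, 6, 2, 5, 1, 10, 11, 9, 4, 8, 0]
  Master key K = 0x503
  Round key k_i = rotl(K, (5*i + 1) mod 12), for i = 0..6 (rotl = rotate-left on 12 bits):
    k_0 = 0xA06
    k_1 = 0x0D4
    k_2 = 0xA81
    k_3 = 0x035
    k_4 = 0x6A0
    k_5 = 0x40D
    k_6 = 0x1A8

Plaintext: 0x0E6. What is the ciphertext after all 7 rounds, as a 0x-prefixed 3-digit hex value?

s_0 = plaintext = 0x0E6
s_1 = Round(s_0, k_0) = 0x6F1
s_2 = Round(s_1, k_1) = 0x10F
s_3 = Round(s_2, k_2) = 0x113
s_4 = Round(s_3, k_3) = 0x7C7
s_5 = Round(s_4, k_4) = 0x0AD
s_6 = Round(s_5, k_5) = 0x436
s_7 = Round(s_6, k_6) = 0x77F

0x77F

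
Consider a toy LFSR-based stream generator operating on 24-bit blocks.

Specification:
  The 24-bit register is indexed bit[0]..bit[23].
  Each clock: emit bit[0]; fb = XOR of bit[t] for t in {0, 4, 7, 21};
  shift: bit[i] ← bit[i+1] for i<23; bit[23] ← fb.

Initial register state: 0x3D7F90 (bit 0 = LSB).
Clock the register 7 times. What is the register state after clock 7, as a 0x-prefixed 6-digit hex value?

reg_0 = 0x3D7F90
clock 1: out=0, reg = 0x9EBFC8
clock 2: out=0, reg = 0xCF5FE4
clock 3: out=0, reg = 0xE7AFF2
clock 4: out=0, reg = 0xF3D7F9
clock 5: out=1, reg = 0x79EBFC
clock 6: out=0, reg = 0xBCF5FE
clock 7: out=0, reg = 0xDE7AFF

0xDE7AFF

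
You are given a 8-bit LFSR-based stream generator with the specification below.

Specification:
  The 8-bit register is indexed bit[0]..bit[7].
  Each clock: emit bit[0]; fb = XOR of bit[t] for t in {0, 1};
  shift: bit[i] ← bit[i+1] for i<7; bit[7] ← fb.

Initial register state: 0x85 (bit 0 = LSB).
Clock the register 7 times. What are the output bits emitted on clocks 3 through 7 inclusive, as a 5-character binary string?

reg_0 = 0x85
clock 1: out=1, reg = 0xC2
clock 2: out=0, reg = 0xE1
clock 3: out=1, reg = 0xF0
clock 4: out=0, reg = 0x78
clock 5: out=0, reg = 0x3C
clock 6: out=0, reg = 0x1E
clock 7: out=0, reg = 0x8F

10000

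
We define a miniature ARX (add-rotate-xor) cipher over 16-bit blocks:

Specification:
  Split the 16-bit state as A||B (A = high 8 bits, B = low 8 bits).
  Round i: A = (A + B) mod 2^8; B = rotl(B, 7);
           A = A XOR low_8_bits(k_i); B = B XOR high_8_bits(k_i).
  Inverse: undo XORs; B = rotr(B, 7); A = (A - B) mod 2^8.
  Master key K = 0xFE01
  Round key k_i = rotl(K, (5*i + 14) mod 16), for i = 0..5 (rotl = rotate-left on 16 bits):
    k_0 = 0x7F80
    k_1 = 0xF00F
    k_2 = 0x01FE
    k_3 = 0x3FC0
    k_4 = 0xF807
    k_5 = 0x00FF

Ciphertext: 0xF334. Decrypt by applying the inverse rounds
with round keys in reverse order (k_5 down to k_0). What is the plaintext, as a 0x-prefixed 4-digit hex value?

s_0 = ciphertext = 0xF334
s_1 = InvRound(s_0, k_5) = 0xA468
s_2 = InvRound(s_1, k_4) = 0x8221
s_3 = InvRound(s_2, k_3) = 0x063C
s_4 = InvRound(s_3, k_2) = 0x7E7A
s_5 = InvRound(s_4, k_1) = 0x5C15
s_6 = InvRound(s_5, k_0) = 0x08D4

0x08D4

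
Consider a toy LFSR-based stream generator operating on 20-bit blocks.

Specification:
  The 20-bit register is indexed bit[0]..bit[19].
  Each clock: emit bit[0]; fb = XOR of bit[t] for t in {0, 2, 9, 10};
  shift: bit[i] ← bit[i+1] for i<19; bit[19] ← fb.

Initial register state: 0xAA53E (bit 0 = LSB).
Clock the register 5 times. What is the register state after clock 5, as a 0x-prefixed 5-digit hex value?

reg_0 = 0xAA53E
clock 1: out=0, reg = 0x5529F
clock 2: out=1, reg = 0xAA94F
clock 3: out=1, reg = 0x554A7
clock 4: out=1, reg = 0xAAA53
clock 5: out=1, reg = 0x55529

0x55529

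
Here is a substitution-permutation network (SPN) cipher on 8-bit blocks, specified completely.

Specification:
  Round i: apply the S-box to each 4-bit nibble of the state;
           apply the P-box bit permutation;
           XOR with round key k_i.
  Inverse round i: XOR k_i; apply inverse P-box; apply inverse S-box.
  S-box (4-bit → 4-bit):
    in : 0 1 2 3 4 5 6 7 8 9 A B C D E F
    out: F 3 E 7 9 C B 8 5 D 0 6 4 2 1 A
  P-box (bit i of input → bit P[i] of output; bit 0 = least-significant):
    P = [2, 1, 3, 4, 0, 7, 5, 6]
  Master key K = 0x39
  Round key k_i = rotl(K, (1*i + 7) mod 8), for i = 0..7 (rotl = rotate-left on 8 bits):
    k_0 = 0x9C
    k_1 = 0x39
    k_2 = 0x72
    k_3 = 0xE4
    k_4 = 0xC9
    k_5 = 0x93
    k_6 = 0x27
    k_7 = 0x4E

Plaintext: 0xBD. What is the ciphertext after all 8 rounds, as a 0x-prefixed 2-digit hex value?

0xE6

s_0 = plaintext = 0xBD
s_1 = Round(s_0, k_0) = 0x3E
s_2 = Round(s_1, k_1) = 0x9C
s_3 = Round(s_2, k_2) = 0x1B
s_4 = Round(s_3, k_3) = 0x6F
s_5 = Round(s_4, k_4) = 0x1A
s_6 = Round(s_5, k_5) = 0x12
s_7 = Round(s_6, k_6) = 0xBC
s_8 = Round(s_7, k_7) = 0xE6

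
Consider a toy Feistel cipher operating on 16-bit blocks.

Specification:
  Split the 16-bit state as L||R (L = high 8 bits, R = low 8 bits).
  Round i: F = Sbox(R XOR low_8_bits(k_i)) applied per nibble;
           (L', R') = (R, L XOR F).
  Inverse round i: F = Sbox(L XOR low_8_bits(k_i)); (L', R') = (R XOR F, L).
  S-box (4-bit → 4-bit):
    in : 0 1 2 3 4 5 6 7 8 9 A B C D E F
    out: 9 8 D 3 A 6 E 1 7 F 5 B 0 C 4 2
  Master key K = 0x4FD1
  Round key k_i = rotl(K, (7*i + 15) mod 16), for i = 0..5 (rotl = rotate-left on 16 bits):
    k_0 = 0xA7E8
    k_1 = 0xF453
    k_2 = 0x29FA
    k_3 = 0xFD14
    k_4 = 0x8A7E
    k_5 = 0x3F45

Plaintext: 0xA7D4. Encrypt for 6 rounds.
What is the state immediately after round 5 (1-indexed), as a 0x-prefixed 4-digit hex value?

0xB14F

s_0 = plaintext = 0xA7D4
s_1 = Round(s_0, k_0) = 0xD497
s_2 = Round(s_1, k_1) = 0x97DE
s_3 = Round(s_2, k_2) = 0xDE4D
s_4 = Round(s_3, k_3) = 0x4DB1
s_5 = Round(s_4, k_4) = 0xB14F
s_6 = Round(s_5, k_5) = 0x4F24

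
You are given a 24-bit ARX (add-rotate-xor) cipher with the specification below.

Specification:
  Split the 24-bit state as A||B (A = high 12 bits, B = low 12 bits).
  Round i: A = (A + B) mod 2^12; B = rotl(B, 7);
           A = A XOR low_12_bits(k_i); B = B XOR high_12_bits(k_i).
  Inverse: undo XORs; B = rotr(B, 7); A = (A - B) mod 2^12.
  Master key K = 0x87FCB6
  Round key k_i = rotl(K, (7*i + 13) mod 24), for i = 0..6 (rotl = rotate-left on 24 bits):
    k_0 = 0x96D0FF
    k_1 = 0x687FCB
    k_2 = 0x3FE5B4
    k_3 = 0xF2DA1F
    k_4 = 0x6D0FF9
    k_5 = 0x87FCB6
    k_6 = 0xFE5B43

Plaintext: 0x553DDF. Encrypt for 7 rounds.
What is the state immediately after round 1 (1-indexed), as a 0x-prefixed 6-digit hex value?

s_0 = plaintext = 0x553DDF
s_1 = Round(s_0, k_0) = 0x3CD683
s_2 = Round(s_1, k_1) = 0x59B733
s_3 = Round(s_2, k_2) = 0x97AA47
s_4 = Round(s_3, k_3) = 0x9DECFF
s_5 = Round(s_4, k_4) = 0x924937
s_6 = Round(s_5, k_5) = 0xEED3B6
s_7 = Round(s_6, k_6) = 0x9E04F8

0x3CD683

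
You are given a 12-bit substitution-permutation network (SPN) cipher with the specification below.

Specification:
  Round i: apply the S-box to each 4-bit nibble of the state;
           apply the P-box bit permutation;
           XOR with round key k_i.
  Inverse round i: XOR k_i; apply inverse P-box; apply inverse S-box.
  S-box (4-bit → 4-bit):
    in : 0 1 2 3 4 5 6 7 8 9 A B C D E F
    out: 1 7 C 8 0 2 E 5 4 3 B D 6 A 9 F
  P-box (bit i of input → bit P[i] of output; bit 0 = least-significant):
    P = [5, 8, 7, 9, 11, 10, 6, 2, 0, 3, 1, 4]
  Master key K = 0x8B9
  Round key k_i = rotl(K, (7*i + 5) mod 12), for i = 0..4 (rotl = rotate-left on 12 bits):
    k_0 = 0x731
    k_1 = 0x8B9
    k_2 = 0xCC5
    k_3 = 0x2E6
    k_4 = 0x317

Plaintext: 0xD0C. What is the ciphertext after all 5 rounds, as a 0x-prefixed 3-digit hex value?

s_0 = plaintext = 0xD0C
s_1 = Round(s_0, k_0) = 0xEA9
s_2 = Round(s_1, k_1) = 0x58C
s_3 = Round(s_2, k_2) = 0xD0D
s_4 = Round(s_3, k_3) = 0x9FE
s_5 = Round(s_4, k_4) = 0xD7A

0xD7A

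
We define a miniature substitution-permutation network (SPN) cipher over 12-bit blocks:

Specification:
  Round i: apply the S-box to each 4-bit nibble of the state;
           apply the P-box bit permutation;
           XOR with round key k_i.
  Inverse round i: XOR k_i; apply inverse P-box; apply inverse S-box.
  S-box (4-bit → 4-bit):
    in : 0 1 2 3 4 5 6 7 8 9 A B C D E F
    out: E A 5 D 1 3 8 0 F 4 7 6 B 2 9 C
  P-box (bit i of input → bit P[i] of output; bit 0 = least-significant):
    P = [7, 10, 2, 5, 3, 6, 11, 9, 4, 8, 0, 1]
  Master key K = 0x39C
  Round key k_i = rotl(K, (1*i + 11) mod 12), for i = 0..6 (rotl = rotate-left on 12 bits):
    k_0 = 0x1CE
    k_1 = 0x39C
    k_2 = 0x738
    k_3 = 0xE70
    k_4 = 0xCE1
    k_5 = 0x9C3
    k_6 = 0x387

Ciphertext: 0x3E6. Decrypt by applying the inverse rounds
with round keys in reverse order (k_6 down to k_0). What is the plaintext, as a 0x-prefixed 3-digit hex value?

s_0 = ciphertext = 0x3E6
s_1 = InvRound(s_0, k_6) = 0x9D6
s_2 = InvRound(s_1, k_5) = 0x279
s_3 = InvRound(s_2, k_4) = 0x435
s_4 = InvRound(s_3, k_3) = 0x909
s_5 = InvRound(s_4, k_2) = 0x2F1
s_6 = InvRound(s_5, k_1) = 0xB5F
s_7 = InvRound(s_6, k_0) = 0x2F4

0x2F4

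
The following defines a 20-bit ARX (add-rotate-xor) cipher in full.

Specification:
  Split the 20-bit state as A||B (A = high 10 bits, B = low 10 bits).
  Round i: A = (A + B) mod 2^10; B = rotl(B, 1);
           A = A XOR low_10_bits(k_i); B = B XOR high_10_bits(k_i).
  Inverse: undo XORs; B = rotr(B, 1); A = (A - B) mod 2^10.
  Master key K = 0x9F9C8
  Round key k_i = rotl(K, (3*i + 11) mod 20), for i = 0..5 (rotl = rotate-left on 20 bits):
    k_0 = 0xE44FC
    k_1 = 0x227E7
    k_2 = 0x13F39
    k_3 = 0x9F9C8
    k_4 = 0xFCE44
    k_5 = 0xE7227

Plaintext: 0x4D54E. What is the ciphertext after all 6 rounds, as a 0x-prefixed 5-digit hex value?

0xA9EC3

s_0 = plaintext = 0x4D54E
s_1 = Round(s_0, k_0) = 0x9FD0D
s_2 = Round(s_1, k_1) = 0x1AE93
s_3 = Round(s_2, k_2) = 0x71D68
s_4 = Round(s_3, k_3) = 0xB9CAE
s_5 = Round(s_4, k_4) = 0x746AF
s_6 = Round(s_5, k_5) = 0xA9EC3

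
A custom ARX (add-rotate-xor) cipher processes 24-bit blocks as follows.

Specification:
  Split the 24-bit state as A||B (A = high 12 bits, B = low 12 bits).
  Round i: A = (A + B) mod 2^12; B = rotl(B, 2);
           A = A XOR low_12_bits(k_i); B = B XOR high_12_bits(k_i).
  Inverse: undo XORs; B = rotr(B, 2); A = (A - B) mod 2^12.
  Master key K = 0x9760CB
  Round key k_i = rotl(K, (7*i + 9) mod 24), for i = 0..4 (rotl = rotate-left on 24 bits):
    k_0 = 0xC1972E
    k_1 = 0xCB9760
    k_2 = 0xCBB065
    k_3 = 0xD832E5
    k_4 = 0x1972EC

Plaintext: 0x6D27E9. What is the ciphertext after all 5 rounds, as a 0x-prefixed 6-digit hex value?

s_0 = plaintext = 0x6D27E9
s_1 = Round(s_0, k_0) = 0x9953BC
s_2 = Round(s_1, k_1) = 0xA31249
s_3 = Round(s_2, k_2) = 0xC1F59F
s_4 = Round(s_3, k_3) = 0x35BBFE
s_5 = Round(s_4, k_4) = 0xDB5E6D

0xDB5E6D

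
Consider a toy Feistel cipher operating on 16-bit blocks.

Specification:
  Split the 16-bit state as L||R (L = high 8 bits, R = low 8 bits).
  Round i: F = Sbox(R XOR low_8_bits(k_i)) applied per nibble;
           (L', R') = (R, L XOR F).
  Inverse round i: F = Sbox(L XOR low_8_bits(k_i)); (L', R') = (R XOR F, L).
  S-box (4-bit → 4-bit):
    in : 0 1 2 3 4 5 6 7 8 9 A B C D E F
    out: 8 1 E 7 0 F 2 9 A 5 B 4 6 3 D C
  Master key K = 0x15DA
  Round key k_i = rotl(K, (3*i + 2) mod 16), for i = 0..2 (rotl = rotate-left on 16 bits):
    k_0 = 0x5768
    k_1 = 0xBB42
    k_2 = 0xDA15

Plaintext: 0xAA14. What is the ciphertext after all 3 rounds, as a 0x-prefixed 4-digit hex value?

s_0 = plaintext = 0xAA14
s_1 = Round(s_0, k_0) = 0x143C
s_2 = Round(s_1, k_1) = 0x3C89
s_3 = Round(s_2, k_2) = 0x896A

0x896A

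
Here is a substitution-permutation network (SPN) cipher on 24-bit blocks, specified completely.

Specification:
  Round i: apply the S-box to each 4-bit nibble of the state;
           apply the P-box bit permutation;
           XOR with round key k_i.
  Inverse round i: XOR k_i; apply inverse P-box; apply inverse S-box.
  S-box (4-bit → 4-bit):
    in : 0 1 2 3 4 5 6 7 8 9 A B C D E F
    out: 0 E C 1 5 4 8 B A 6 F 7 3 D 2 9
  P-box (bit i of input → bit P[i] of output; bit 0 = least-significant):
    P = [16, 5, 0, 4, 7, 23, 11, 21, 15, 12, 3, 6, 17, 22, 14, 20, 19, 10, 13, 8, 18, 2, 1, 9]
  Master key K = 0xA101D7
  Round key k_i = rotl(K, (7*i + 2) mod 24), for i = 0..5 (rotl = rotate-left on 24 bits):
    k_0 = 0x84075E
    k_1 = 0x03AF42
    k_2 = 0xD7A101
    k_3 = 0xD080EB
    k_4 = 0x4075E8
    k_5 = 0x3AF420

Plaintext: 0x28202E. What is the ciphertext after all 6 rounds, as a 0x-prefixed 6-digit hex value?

0x7FD40B

s_0 = plaintext = 0x28202E
s_1 = Round(s_0, k_0) = 0xB4487C
s_2 = Round(s_1, k_1) = 0xACDFA4
s_3 = Round(s_2, k_2) = 0x686FC6
s_4 = Round(s_3, k_3) = 0x40073B
s_5 = Round(s_4, k_4) = 0x45E50B
s_6 = Round(s_5, k_5) = 0x7FD40B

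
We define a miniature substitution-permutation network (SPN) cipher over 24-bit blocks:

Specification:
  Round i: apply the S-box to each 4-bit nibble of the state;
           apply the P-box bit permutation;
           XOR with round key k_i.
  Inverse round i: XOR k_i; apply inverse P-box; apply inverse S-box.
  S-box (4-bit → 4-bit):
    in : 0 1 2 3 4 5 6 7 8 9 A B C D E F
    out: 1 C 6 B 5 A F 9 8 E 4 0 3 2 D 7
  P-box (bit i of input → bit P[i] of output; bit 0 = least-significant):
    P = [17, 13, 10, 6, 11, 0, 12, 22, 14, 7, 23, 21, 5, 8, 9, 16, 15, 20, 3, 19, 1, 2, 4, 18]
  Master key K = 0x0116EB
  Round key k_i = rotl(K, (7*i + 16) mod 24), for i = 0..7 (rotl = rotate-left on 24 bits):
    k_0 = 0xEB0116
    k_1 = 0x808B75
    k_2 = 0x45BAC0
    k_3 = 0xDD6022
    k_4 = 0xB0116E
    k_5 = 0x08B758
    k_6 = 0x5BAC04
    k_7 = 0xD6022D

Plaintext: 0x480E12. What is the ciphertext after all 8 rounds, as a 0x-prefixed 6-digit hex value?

s_0 = plaintext = 0x480E12
s_1 = Round(s_0, k_0) = 0x037524
s_2 = Round(s_1, k_1) = 0xBB1FD6
s_3 = Round(s_2, k_2) = 0xC6DC01
s_4 = Round(s_3, k_3) = 0xC5ADEC
s_5 = Round(s_4, k_4) = 0xEA2BE8
s_6 = Round(s_5, k_5) = 0x4CAC02
s_7 = Round(s_6, k_6) = 0x4B4296
s_8 = Round(s_7, k_7) = 0x1434DE

0x1434DE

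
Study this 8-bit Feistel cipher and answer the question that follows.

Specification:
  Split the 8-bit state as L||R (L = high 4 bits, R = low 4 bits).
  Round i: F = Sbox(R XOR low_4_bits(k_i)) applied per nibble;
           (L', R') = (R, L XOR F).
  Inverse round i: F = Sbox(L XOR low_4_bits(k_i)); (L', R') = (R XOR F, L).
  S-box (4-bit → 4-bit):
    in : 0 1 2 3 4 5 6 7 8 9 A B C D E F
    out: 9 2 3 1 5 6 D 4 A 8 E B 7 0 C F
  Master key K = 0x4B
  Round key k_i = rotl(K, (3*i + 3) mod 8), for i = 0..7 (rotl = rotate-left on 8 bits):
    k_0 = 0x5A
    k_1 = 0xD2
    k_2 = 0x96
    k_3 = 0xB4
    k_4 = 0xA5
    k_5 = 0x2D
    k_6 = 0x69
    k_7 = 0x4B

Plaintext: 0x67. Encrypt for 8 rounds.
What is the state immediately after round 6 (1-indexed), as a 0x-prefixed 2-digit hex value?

s_0 = plaintext = 0x67
s_1 = Round(s_0, k_0) = 0x76
s_2 = Round(s_1, k_1) = 0x62
s_3 = Round(s_2, k_2) = 0x23
s_4 = Round(s_3, k_3) = 0x36
s_5 = Round(s_4, k_4) = 0x62
s_6 = Round(s_5, k_5) = 0x29
s_7 = Round(s_6, k_6) = 0x9B
s_8 = Round(s_7, k_7) = 0xB0

0x29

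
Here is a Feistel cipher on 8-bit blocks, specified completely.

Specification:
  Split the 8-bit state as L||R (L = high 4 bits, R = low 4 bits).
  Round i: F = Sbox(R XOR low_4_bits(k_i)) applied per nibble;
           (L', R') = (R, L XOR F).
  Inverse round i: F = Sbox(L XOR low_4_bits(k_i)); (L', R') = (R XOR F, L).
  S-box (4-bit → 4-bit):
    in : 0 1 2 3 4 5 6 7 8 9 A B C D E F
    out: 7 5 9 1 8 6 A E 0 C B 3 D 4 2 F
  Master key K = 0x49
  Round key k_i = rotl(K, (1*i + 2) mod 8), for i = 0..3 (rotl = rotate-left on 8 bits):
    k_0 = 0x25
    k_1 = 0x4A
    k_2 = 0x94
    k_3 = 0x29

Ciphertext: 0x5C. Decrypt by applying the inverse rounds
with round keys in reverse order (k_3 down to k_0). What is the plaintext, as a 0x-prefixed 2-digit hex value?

s_0 = ciphertext = 0x5C
s_1 = InvRound(s_0, k_3) = 0x15
s_2 = InvRound(s_1, k_2) = 0x31
s_3 = InvRound(s_2, k_1) = 0xD3
s_4 = InvRound(s_3, k_0) = 0x3D

0x3D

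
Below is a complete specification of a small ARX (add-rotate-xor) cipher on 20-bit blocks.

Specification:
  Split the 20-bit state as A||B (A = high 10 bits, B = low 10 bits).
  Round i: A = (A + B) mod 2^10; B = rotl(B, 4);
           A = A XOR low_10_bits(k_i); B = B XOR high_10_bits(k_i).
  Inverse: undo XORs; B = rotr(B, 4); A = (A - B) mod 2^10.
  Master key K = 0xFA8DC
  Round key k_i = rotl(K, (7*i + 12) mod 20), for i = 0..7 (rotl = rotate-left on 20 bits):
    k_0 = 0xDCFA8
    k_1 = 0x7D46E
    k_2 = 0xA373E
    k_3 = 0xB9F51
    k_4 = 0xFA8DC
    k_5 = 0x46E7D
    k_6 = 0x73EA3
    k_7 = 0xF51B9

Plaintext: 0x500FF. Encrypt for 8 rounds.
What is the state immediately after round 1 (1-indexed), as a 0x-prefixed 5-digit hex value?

0x65C80

s_0 = plaintext = 0x500FF
s_1 = Round(s_0, k_0) = 0x65C80
s_2 = Round(s_1, k_1) = 0x9E5F7
s_3 = Round(s_2, k_2) = 0xD39FA
s_4 = Round(s_3, k_3) = 0x86540
s_5 = Round(s_4, k_4) = 0xE17EF
s_6 = Round(s_5, k_5) = 0x427E4
s_7 = Round(s_6, k_6) = 0x93B80
s_8 = Round(s_7, k_7) = 0x1DFDA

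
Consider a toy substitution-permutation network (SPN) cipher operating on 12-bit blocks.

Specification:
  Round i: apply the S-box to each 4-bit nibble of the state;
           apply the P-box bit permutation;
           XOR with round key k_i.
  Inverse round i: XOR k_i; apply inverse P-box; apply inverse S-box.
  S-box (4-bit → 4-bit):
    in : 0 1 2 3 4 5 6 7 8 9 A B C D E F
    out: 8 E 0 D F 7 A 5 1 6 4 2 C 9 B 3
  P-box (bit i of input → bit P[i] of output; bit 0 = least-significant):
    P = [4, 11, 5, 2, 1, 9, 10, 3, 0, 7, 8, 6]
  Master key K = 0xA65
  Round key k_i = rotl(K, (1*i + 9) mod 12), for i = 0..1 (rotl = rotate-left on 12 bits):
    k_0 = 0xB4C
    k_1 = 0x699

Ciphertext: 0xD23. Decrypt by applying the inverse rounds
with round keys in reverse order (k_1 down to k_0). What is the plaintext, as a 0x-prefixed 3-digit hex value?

s_0 = ciphertext = 0xD23
s_1 = InvRound(s_0, k_1) = 0x9E5
s_2 = InvRound(s_1, k_0) = 0xF6A

0xF6A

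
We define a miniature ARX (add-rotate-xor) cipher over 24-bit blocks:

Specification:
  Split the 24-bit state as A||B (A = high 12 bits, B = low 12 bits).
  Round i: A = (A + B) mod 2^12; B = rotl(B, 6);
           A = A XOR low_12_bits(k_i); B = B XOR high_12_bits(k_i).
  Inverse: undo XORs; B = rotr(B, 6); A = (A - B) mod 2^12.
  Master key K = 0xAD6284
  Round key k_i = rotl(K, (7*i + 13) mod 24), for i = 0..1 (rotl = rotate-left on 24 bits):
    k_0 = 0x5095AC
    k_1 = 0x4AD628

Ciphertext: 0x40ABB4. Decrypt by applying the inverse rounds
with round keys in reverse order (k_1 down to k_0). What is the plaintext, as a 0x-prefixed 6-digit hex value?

s_0 = ciphertext = 0x40ABB4
s_1 = InvRound(s_0, k_1) = 0xBA667C
s_2 = InvRound(s_1, k_0) = 0x0BDD4D

0x0BDD4D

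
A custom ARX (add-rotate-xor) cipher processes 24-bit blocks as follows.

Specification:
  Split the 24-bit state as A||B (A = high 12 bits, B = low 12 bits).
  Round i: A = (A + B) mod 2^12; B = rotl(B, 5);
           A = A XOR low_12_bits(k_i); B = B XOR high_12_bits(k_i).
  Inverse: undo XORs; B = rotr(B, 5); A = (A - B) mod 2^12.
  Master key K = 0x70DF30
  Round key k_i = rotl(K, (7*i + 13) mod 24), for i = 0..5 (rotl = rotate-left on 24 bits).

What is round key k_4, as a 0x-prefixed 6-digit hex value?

0x60E1BE

K = 0x70DF30
k_0 = rotl(K, (7*0+13) mod 24) = rotl(K, 13) = 0xE60E1B
k_1 = rotl(K, (7*1+13) mod 24) = rotl(K, 20) = 0x070DF3
k_2 = rotl(K, (7*2+13) mod 24) = rotl(K, 3) = 0x86F983
k_3 = rotl(K, (7*3+13) mod 24) = rotl(K, 10) = 0x7CC1C3
k_4 = rotl(K, (7*4+13) mod 24) = rotl(K, 17) = 0x60E1BE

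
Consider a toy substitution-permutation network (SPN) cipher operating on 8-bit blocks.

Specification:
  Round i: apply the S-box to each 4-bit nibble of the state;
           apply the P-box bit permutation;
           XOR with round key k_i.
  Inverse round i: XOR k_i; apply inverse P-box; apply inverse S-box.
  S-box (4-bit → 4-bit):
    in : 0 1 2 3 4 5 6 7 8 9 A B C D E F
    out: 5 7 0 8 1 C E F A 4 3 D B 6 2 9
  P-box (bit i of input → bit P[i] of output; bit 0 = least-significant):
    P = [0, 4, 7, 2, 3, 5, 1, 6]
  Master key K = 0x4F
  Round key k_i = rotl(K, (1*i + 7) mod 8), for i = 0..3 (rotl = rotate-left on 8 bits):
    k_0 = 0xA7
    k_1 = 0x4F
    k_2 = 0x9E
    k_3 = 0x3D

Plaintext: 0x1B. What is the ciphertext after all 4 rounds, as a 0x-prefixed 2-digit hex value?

0xA5

s_0 = plaintext = 0x1B
s_1 = Round(s_0, k_0) = 0x08
s_2 = Round(s_1, k_1) = 0x51
s_3 = Round(s_2, k_2) = 0x4D
s_4 = Round(s_3, k_3) = 0xA5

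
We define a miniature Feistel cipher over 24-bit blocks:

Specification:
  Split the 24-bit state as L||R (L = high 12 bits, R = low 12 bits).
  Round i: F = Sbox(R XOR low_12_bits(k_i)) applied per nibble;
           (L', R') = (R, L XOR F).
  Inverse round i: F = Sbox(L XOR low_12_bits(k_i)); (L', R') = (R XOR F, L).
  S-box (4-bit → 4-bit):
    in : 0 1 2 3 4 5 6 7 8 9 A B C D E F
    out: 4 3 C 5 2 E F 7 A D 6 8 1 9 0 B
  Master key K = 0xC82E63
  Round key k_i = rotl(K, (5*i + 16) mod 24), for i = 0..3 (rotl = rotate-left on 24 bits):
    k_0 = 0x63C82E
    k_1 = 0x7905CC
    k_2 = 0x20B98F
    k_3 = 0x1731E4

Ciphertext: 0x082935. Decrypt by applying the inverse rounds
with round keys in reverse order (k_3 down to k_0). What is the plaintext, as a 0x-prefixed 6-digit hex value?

0xA98E3E

s_0 = ciphertext = 0x082935
s_1 = InvRound(s_0, k_3) = 0xACA082
s_2 = InvRound(s_1, k_2) = 0x5ACACA
s_3 = InvRound(s_2, k_1) = 0xE3E5AC
s_4 = InvRound(s_3, k_0) = 0xA98E3E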